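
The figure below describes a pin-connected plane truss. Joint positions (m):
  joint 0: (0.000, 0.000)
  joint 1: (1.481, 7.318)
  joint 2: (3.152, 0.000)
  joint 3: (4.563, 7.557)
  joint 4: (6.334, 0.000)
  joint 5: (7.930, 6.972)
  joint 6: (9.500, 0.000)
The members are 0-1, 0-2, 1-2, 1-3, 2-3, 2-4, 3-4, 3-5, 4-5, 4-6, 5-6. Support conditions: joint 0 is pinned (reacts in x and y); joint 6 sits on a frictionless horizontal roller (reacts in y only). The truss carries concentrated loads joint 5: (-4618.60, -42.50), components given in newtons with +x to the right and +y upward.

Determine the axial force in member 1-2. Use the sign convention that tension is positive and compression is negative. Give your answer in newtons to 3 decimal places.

N=7 nodes, M=11 members, R=3 reactions → 2N=14, M+R=14
member 0 (0-1): L=7.4664, (cx,cy)=(0.1984,0.9801)
member 1 (0-2): L=3.1520, (cx,cy)=(1.0000,0.0000)
member 2 (1-2): L=7.5064, (cx,cy)=(0.2226,-0.9749)
member 3 (1-3): L=3.0913, (cx,cy)=(0.9970,0.0773)
member 4 (2-3): L=7.6876, (cx,cy)=(0.1835,0.9830)
member 5 (2-4): L=3.1820, (cx,cy)=(1.0000,0.0000)
member 6 (3-4): L=7.7617, (cx,cy)=(0.2282,-0.9736)
member 7 (3-5): L=3.4174, (cx,cy)=(0.9852,-0.1712)
member 8 (4-5): L=7.1523, (cx,cy)=(0.2231,0.9748)
member 9 (4-6): L=3.1660, (cx,cy)=(1.0000,0.0000)
member 10 (5-6): L=7.1466, (cx,cy)=(0.2197,-0.9756)
solve A·x = −loads:
  F[0-1] = -3465.4485 N (compression)
  F[0-2] = -3931.2059 N (compression)
  F[1-2] = +3369.6686 N (tension)
  F[1-3] = -1441.8364 N (compression)
  F[2-3] = -3341.8871 N (compression)
  F[2-4] = -2567.7015 N (compression)
  F[3-4] = +4018.2153 N (tension)
  F[3-5] = -3012.1970 N (compression)
  F[4-5] = -4013.4157 N (compression)
  F[4-6] = -755.2956 N (compression)
  F[5-6] = +3438.0795 N (tension)
  Rx@0 = +4618.6000 N
  Ry@0 = +3396.5899 N
  Ry@6 = -3354.0899 N

3369.669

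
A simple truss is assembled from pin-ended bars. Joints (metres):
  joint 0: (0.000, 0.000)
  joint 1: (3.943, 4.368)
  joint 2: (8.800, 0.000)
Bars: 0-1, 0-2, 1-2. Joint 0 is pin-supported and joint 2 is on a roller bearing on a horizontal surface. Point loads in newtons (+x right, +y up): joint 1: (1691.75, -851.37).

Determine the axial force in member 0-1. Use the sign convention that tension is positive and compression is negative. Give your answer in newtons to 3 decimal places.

498.218

N=3 nodes, M=3 members, R=3 reactions → 2N=6, M+R=6
member 0 (0-1): L=5.8844, (cx,cy)=(0.6701,0.7423)
member 1 (0-2): L=8.8000, (cx,cy)=(1.0000,0.0000)
member 2 (1-2): L=6.5322, (cx,cy)=(0.7435,-0.6687)
solve A·x = −loads:
  F[0-1] = +498.2175 N (tension)
  F[0-2] = +1357.9084 N (tension)
  F[1-2] = -1826.2619 N (compression)
  Rx@0 = -1691.7500 N
  Ry@0 = -369.8250 N
  Ry@2 = +1221.1950 N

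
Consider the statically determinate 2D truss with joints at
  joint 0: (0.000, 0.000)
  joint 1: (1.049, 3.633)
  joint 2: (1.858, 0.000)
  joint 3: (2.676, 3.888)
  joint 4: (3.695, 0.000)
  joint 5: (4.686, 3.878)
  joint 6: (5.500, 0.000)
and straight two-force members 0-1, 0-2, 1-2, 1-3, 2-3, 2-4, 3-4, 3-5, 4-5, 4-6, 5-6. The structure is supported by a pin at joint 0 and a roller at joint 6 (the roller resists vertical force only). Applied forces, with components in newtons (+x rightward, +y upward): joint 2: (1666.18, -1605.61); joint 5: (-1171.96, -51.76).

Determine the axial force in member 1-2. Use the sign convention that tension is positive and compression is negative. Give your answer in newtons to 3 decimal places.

1793.132

N=7 nodes, M=11 members, R=3 reactions → 2N=14, M+R=14
member 0 (0-1): L=3.7814, (cx,cy)=(0.2774,0.9608)
member 1 (0-2): L=1.8580, (cx,cy)=(1.0000,0.0000)
member 2 (1-2): L=3.7220, (cx,cy)=(0.2174,-0.9761)
member 3 (1-3): L=1.6469, (cx,cy)=(0.9879,0.1548)
member 4 (2-3): L=3.9731, (cx,cy)=(0.2059,0.9786)
member 5 (2-4): L=1.8370, (cx,cy)=(1.0000,0.0000)
member 6 (3-4): L=4.0193, (cx,cy)=(0.2535,-0.9673)
member 7 (3-5): L=2.0100, (cx,cy)=(1.0000,-0.0050)
member 8 (4-5): L=4.0026, (cx,cy)=(0.2476,0.9689)
member 9 (4-6): L=1.8050, (cx,cy)=(1.0000,0.0000)
member 10 (5-6): L=3.9625, (cx,cy)=(0.2054,-0.9787)
solve A·x = −loads:
  F[0-1] = -1974.7084 N (compression)
  F[0-2] = +1042.0228 N (tension)
  F[1-2] = +1793.1317 N (tension)
  F[1-3] = -948.9981 N (compression)
  F[2-3] = -147.8185 N (compression)
  F[2-4] = -203.9738 N (compression)
  F[3-4] = +306.8217 N (tension)
  F[3-5] = -1045.7864 N (compression)
  F[4-5] = -306.3350 N (compression)
  F[4-6] = -50.3418 N (compression)
  F[5-6] = +245.0610 N (tension)
  Rx@0 = -494.2200 N
  Ry@0 = +1897.2046 N
  Ry@6 = -239.8346 N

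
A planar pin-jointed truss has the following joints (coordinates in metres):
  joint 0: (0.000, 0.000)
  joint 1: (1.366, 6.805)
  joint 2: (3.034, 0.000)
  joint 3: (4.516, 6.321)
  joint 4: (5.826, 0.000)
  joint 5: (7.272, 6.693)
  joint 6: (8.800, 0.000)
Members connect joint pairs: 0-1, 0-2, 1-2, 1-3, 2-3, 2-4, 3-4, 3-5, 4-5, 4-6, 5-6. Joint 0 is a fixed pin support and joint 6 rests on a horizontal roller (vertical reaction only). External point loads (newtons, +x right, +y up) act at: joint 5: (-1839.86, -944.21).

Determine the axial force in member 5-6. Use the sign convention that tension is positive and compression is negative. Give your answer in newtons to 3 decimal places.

635.006

N=7 nodes, M=11 members, R=3 reactions → 2N=14, M+R=14
member 0 (0-1): L=6.9407, (cx,cy)=(0.1968,0.9804)
member 1 (0-2): L=3.0340, (cx,cy)=(1.0000,0.0000)
member 2 (1-2): L=7.0064, (cx,cy)=(0.2381,-0.9712)
member 3 (1-3): L=3.1870, (cx,cy)=(0.9884,-0.1519)
member 4 (2-3): L=6.4924, (cx,cy)=(0.2283,0.9736)
member 5 (2-4): L=2.7920, (cx,cy)=(1.0000,0.0000)
member 6 (3-4): L=6.4553, (cx,cy)=(0.2029,-0.9792)
member 7 (3-5): L=2.7810, (cx,cy)=(0.9910,0.1338)
member 8 (4-5): L=6.8474, (cx,cy)=(0.2112,0.9774)
member 9 (4-6): L=2.9740, (cx,cy)=(1.0000,0.0000)
member 10 (5-6): L=6.8652, (cx,cy)=(0.2226,-0.9749)
solve A·x = −loads:
  F[0-1] = -1594.4730 N (compression)
  F[0-2] = -1526.0537 N (compression)
  F[1-2] = +1724.1435 N (tension)
  F[1-3] = -732.7668 N (compression)
  F[2-3] = -1719.9822 N (compression)
  F[2-4] = -722.9783 N (compression)
  F[3-4] = +1403.2940 N (tension)
  F[3-5] = -1414.3678 N (compression)
  F[4-5] = -1405.7980 N (compression)
  F[4-6] = -141.3344 N (compression)
  F[5-6] = +635.0065 N (tension)
  Rx@0 = +1839.8600 N
  Ry@0 = +1563.2882 N
  Ry@6 = -619.0782 N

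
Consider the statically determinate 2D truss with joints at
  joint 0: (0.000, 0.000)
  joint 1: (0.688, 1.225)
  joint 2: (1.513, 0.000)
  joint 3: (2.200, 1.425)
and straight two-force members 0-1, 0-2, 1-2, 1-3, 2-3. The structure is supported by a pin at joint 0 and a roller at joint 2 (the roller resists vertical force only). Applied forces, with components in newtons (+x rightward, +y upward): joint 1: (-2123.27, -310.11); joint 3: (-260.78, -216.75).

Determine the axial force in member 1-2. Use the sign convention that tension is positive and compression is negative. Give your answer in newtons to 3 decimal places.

2053.445

N=4 nodes, M=5 members, R=3 reactions → 2N=8, M+R=8
member 0 (0-1): L=1.4050, (cx,cy)=(0.4897,0.8719)
member 1 (0-2): L=1.5130, (cx,cy)=(1.0000,0.0000)
member 2 (1-2): L=1.4769, (cx,cy)=(0.5586,-0.8294)
member 3 (1-3): L=1.5252, (cx,cy)=(0.9914,0.1311)
member 4 (2-3): L=1.5820, (cx,cy)=(0.4343,0.9008)
solve A·x = −loads:
  F[0-1] = -2334.4389 N (compression)
  F[0-2] = -1240.9064 N (compression)
  F[1-2] = +2053.4451 N (tension)
  F[1-3] = -168.3828 N (compression)
  F[2-3] = -216.1116 N (compression)
  Rx@0 = +2384.0500 N
  Ry@0 = +2035.3938 N
  Ry@2 = -1508.5338 N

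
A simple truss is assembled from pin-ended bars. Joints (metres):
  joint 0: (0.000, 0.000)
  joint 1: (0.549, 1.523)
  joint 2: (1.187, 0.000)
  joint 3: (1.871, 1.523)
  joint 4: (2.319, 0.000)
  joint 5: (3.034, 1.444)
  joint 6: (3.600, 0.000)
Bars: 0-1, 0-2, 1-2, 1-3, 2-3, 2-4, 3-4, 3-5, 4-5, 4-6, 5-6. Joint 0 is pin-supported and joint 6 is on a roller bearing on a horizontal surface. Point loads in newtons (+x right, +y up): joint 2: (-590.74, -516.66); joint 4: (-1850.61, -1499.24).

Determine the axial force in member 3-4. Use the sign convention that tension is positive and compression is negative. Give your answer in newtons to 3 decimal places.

N=7 nodes, M=11 members, R=3 reactions → 2N=14, M+R=14
member 0 (0-1): L=1.6189, (cx,cy)=(0.3391,0.9407)
member 1 (0-2): L=1.1870, (cx,cy)=(1.0000,0.0000)
member 2 (1-2): L=1.6512, (cx,cy)=(0.3864,-0.9223)
member 3 (1-3): L=1.3220, (cx,cy)=(1.0000,0.0000)
member 4 (2-3): L=1.6695, (cx,cy)=(0.4097,0.9122)
member 5 (2-4): L=1.1320, (cx,cy)=(1.0000,0.0000)
member 6 (3-4): L=1.5875, (cx,cy)=(0.2822,-0.9594)
member 7 (3-5): L=1.1657, (cx,cy)=(0.9977,-0.0678)
member 8 (4-5): L=1.6113, (cx,cy)=(0.4437,0.8962)
member 9 (4-6): L=1.2810, (cx,cy)=(1.0000,0.0000)
member 10 (5-6): L=1.5510, (cx,cy)=(0.3649,-0.9310)
solve A·x = −loads:
  F[0-1] = -935.2000 N (compression)
  F[0-2] = -2124.2114 N (compression)
  F[1-2] = +953.8616 N (tension)
  F[1-3] = -685.6895 N (compression)
  F[2-3] = -398.0660 N (compression)
  F[2-4] = -1001.8360 N (compression)
  F[3-4] = +447.5503 N (tension)
  F[3-5] = -977.3199 N (compression)
  F[4-5] = +1193.8520 N (tension)
  F[4-6] = +445.3192 N (tension)
  F[5-6] = -1220.2729 N (compression)
  Rx@0 = +2441.3500 N
  Ry@0 = +879.7853 N
  Ry@6 = +1136.1147 N

447.550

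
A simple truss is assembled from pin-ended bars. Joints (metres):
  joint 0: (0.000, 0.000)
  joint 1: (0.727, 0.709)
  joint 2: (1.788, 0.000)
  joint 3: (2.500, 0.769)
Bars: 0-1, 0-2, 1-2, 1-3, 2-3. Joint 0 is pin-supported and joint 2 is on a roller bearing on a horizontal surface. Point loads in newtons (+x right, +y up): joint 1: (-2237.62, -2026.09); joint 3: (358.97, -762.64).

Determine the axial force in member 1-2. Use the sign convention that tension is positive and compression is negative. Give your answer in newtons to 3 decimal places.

N=4 nodes, M=5 members, R=3 reactions → 2N=8, M+R=8
member 0 (0-1): L=1.0155, (cx,cy)=(0.7159,0.6982)
member 1 (0-2): L=1.7880, (cx,cy)=(1.0000,0.0000)
member 2 (1-2): L=1.2761, (cx,cy)=(0.8314,-0.5556)
member 3 (1-3): L=1.7740, (cx,cy)=(0.9994,0.0338)
member 4 (2-3): L=1.0480, (cx,cy)=(0.6794,0.7338)
solve A·x = −loads:
  F[0-1] = -2336.7491 N (compression)
  F[0-2] = -205.7386 N (compression)
  F[1-2] = -643.2449 N (compression)
  F[1-3] = +1100.1620 N (tension)
  F[2-3] = -1090.0421 N (compression)
  Rx@0 = +1878.6500 N
  Ry@0 = +1631.4913 N
  Ry@2 = +1157.2387 N

-643.245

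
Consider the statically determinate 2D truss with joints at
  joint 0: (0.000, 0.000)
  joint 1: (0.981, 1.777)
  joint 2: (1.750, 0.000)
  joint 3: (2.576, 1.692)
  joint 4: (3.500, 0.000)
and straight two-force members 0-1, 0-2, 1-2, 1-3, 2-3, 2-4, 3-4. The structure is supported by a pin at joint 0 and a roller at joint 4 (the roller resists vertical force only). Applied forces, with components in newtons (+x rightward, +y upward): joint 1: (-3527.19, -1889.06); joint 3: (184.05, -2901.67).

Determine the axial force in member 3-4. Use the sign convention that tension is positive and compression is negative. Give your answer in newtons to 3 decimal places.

N=5 nodes, M=7 members, R=3 reactions → 2N=10, M+R=10
member 0 (0-1): L=2.0298, (cx,cy)=(0.4833,0.8755)
member 1 (0-2): L=1.7500, (cx,cy)=(1.0000,0.0000)
member 2 (1-2): L=1.9363, (cx,cy)=(0.3972,-0.9178)
member 3 (1-3): L=1.5973, (cx,cy)=(0.9986,-0.0532)
member 4 (2-3): L=1.8829, (cx,cy)=(0.4387,0.8986)
member 5 (2-4): L=1.7500, (cx,cy)=(1.0000,0.0000)
member 6 (3-4): L=1.9279, (cx,cy)=(0.4793,-0.8777)
solve A·x = −loads:
  F[0-1] = -4371.9573 N (compression)
  F[0-2] = -1230.1786 N (compression)
  F[1-2] = +2077.9151 N (tension)
  F[1-3] = +589.8035 N (tension)
  F[2-3] = -2122.1137 N (compression)
  F[2-4] = +526.0443 N (tension)
  F[3-4] = -1097.5532 N (compression)
  Rx@0 = +3343.1400 N
  Ry@0 = +3827.4541 N
  Ry@4 = +963.2759 N

-1097.553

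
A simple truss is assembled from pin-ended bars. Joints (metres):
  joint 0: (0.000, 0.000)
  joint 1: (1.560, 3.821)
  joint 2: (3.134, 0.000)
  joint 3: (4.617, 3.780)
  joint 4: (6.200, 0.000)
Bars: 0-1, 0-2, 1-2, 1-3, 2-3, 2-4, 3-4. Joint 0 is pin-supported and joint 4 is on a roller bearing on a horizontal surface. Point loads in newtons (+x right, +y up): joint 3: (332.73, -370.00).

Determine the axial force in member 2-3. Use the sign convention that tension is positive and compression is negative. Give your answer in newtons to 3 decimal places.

N=5 nodes, M=7 members, R=3 reactions → 2N=10, M+R=10
member 0 (0-1): L=4.1272, (cx,cy)=(0.3780,0.9258)
member 1 (0-2): L=3.1340, (cx,cy)=(1.0000,0.0000)
member 2 (1-2): L=4.1325, (cx,cy)=(0.3809,-0.9246)
member 3 (1-3): L=3.0573, (cx,cy)=(0.9999,-0.0134)
member 4 (2-3): L=4.0605, (cx,cy)=(0.3652,0.9309)
member 5 (2-4): L=3.0660, (cx,cy)=(1.0000,0.0000)
member 6 (3-4): L=4.0981, (cx,cy)=(0.3863,-0.9224)
solve A·x = −loads:
  F[0-1] = +117.0740 N (tension)
  F[0-2] = +288.4782 N (tension)
  F[1-2] = -118.5213 N (compression)
  F[1-3] = +89.4027 N (tension)
  F[2-3] = +117.7198 N (tension)
  F[2-4] = +200.3411 N (tension)
  F[3-4] = -518.6446 N (compression)
  Rx@0 = -332.7300 N
  Ry@0 = -108.3886 N
  Ry@4 = +478.3886 N

117.720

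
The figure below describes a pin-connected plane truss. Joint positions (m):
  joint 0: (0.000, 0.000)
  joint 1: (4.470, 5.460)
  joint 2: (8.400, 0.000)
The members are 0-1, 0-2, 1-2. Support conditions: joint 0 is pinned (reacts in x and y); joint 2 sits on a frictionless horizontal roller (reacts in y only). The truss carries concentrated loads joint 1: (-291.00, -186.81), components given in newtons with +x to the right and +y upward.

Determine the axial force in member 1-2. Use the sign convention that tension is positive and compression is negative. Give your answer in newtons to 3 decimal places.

N=3 nodes, M=3 members, R=3 reactions → 2N=6, M+R=6
member 0 (0-1): L=7.0564, (cx,cy)=(0.6335,0.7738)
member 1 (0-2): L=8.4000, (cx,cy)=(1.0000,0.0000)
member 2 (1-2): L=6.7273, (cx,cy)=(0.5842,-0.8116)
solve A·x = −loads:
  F[0-1] = -357.4075 N (compression)
  F[0-2] = -64.5934 N (compression)
  F[1-2] = +110.5696 N (tension)
  Rx@0 = +291.0000 N
  Ry@0 = +276.5504 N
  Ry@2 = -89.7404 N

110.570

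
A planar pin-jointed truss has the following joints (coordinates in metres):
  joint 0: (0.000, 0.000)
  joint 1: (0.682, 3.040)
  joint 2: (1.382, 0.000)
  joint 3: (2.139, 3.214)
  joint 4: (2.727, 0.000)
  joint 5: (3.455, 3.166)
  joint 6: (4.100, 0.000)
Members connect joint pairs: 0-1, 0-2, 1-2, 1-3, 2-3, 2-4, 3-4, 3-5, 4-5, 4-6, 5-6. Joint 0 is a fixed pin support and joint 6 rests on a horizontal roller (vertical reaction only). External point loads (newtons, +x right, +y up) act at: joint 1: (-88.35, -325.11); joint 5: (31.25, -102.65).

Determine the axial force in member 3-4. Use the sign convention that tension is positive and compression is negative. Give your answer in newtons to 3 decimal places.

3.069

N=7 nodes, M=11 members, R=3 reactions → 2N=14, M+R=14
member 0 (0-1): L=3.1156, (cx,cy)=(0.2189,0.9757)
member 1 (0-2): L=1.3820, (cx,cy)=(1.0000,0.0000)
member 2 (1-2): L=3.1196, (cx,cy)=(0.2244,-0.9745)
member 3 (1-3): L=1.4674, (cx,cy)=(0.9929,0.1186)
member 4 (2-3): L=3.3019, (cx,cy)=(0.2293,0.9734)
member 5 (2-4): L=1.3450, (cx,cy)=(1.0000,0.0000)
member 6 (3-4): L=3.2673, (cx,cy)=(0.1800,-0.9837)
member 7 (3-5): L=1.3169, (cx,cy)=(0.9993,-0.0364)
member 8 (4-5): L=3.2486, (cx,cy)=(0.2241,0.9746)
member 9 (4-6): L=1.3730, (cx,cy)=(1.0000,0.0000)
member 10 (5-6): L=3.2310, (cx,cy)=(0.1996,-0.9799)
solve A·x = −loads:
  F[0-1] = -336.7230 N (compression)
  F[0-2] = +16.6091 N (tension)
  F[1-2] = +5.1883 N (tension)
  F[1-3] = +13.5725 N (tension)
  F[2-3] = -5.1943 N (compression)
  F[2-4] = +18.9641 N (tension)
  F[3-4] = +3.0686 N (tension)
  F[3-5] = +11.7415 N (tension)
  F[4-5] = -3.0973 N (compression)
  F[4-6] = +20.2104 N (tension)
  F[5-6] = -101.2413 N (compression)
  Rx@0 = +57.1000 N
  Ry@0 = +328.5565 N
  Ry@6 = +99.2035 N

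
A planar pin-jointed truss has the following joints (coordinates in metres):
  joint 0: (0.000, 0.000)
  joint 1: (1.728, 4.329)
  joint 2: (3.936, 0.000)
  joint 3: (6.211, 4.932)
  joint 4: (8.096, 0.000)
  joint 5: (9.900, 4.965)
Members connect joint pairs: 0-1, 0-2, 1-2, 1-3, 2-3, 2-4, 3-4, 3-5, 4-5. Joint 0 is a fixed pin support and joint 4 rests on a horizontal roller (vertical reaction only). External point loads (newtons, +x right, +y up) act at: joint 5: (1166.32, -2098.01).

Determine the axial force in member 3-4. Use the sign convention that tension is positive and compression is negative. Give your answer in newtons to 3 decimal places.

-1247.668

N=6 nodes, M=9 members, R=3 reactions → 2N=12, M+R=12
member 0 (0-1): L=4.6611, (cx,cy)=(0.3707,0.9287)
member 1 (0-2): L=3.9360, (cx,cy)=(1.0000,0.0000)
member 2 (1-2): L=4.8596, (cx,cy)=(0.4544,-0.8908)
member 3 (1-3): L=4.5234, (cx,cy)=(0.9911,0.1333)
member 4 (2-3): L=5.4314, (cx,cy)=(0.4189,0.9081)
member 5 (2-4): L=4.1600, (cx,cy)=(1.0000,0.0000)
member 6 (3-4): L=5.2799, (cx,cy)=(0.3570,-0.9341)
member 7 (3-5): L=3.6891, (cx,cy)=(1.0000,0.0089)
member 8 (4-5): L=5.2826, (cx,cy)=(0.3415,0.9399)
solve A·x = −loads:
  F[0-1] = +1273.5017 N (tension)
  F[0-2] = +694.2014 N (tension)
  F[1-2] = -1175.7672 N (compression)
  F[1-3] = +1015.4034 N (tension)
  F[2-3] = +1153.4535 N (tension)
  F[2-4] = -323.1558 N (compression)
  F[3-4] = -1247.6679 N (compression)
  F[3-5] = +1934.9845 N (tension)
  F[4-5] = -2250.6220 N (compression)
  Rx@0 = -1166.3200 N
  Ry@0 = -1182.7555 N
  Ry@4 = +3280.7655 N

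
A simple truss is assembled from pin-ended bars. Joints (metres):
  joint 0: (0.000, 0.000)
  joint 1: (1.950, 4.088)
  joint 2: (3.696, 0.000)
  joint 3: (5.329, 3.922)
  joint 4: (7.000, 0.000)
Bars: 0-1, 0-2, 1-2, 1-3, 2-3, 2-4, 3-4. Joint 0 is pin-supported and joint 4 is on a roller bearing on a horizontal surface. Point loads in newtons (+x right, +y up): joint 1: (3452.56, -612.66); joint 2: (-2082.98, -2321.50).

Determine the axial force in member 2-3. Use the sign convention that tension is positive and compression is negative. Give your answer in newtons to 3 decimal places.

3546.794

N=5 nodes, M=7 members, R=3 reactions → 2N=10, M+R=10
member 0 (0-1): L=4.5293, (cx,cy)=(0.4305,0.9026)
member 1 (0-2): L=3.6960, (cx,cy)=(1.0000,0.0000)
member 2 (1-2): L=4.4453, (cx,cy)=(0.3928,-0.9196)
member 3 (1-3): L=3.3831, (cx,cy)=(0.9988,-0.0491)
member 4 (2-3): L=4.2484, (cx,cy)=(0.3844,0.9232)
member 5 (2-4): L=3.3040, (cx,cy)=(1.0000,0.0000)
member 6 (3-4): L=4.2631, (cx,cy)=(0.3920,-0.9200)
solve A·x = −loads:
  F[0-1] = +530.2128 N (tension)
  F[0-2] = +1141.3057 N (tension)
  F[1-2] = -1036.0757 N (compression)
  F[1-3] = -2820.7350 N (compression)
  F[2-3] = +3546.7940 N (tension)
  F[2-4] = +1454.0157 N (tension)
  F[3-4] = -3709.5547 N (compression)
  Rx@0 = -1369.5800 N
  Ry@0 = -478.5566 N
  Ry@4 = +3412.7166 N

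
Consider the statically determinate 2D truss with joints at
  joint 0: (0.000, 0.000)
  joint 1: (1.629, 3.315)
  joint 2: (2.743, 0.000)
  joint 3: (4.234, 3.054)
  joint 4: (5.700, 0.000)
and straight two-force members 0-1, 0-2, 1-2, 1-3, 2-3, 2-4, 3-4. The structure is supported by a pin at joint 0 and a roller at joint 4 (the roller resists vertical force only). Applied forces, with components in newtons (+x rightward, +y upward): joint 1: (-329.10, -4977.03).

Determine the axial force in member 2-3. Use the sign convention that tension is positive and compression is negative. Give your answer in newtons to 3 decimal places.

1243.163

N=5 nodes, M=7 members, R=3 reactions → 2N=10, M+R=10
member 0 (0-1): L=3.6936, (cx,cy)=(0.4410,0.8975)
member 1 (0-2): L=2.7430, (cx,cy)=(1.0000,0.0000)
member 2 (1-2): L=3.4972, (cx,cy)=(0.3185,-0.9479)
member 3 (1-3): L=2.6180, (cx,cy)=(0.9950,-0.0997)
member 4 (2-3): L=3.3985, (cx,cy)=(0.4387,0.8986)
member 5 (2-4): L=2.9570, (cx,cy)=(1.0000,0.0000)
member 6 (3-4): L=3.3876, (cx,cy)=(0.4328,-0.9015)
solve A·x = −loads:
  F[0-1] = -4173.9020 N (compression)
  F[0-2] = +1511.7166 N (tension)
  F[1-2] = -1178.5280 N (compression)
  F[1-3] = -1141.9939 N (compression)
  F[2-3] = +1243.1633 N (tension)
  F[2-4] = +590.9051 N (tension)
  F[3-4] = -1365.4645 N (compression)
  Rx@0 = +329.1000 N
  Ry@0 = +3746.0448 N
  Ry@4 = +1230.9852 N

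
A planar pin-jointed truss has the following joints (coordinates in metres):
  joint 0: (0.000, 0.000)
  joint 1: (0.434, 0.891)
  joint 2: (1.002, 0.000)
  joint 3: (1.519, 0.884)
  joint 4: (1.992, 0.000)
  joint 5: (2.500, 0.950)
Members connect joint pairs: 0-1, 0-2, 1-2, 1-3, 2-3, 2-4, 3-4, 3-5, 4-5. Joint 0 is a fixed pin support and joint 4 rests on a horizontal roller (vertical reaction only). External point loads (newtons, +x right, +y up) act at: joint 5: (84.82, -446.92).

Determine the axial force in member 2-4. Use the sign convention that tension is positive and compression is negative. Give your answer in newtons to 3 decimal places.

N=6 nodes, M=9 members, R=3 reactions → 2N=12, M+R=12
member 0 (0-1): L=0.9911, (cx,cy)=(0.4379,0.8990)
member 1 (0-2): L=1.0020, (cx,cy)=(1.0000,0.0000)
member 2 (1-2): L=1.0566, (cx,cy)=(0.5375,-0.8432)
member 3 (1-3): L=1.0850, (cx,cy)=(1.0000,-0.0065)
member 4 (2-3): L=1.0241, (cx,cy)=(0.5048,0.8632)
member 5 (2-4): L=0.9900, (cx,cy)=(1.0000,0.0000)
member 6 (3-4): L=1.0026, (cx,cy)=(0.4718,-0.8817)
member 7 (3-5): L=0.9832, (cx,cy)=(0.9977,0.0671)
member 8 (4-5): L=1.0773, (cx,cy)=(0.4716,0.8818)
solve A·x = −loads:
  F[0-1] = +171.7702 N (tension)
  F[0-2] = +9.6007 N (tension)
  F[1-2] = -184.4686 N (compression)
  F[1-3] = +174.3838 N (tension)
  F[2-3] = +180.1990 N (tension)
  F[2-4] = -180.5323 N (compression)
  F[3-4] = -149.5115 N (compression)
  F[3-5] = +336.6479 N (tension)
  F[4-5] = -532.4308 N (compression)
  Rx@0 = -84.8200 N
  Ry@0 = -154.4249 N
  Ry@4 = +601.3449 N

-180.532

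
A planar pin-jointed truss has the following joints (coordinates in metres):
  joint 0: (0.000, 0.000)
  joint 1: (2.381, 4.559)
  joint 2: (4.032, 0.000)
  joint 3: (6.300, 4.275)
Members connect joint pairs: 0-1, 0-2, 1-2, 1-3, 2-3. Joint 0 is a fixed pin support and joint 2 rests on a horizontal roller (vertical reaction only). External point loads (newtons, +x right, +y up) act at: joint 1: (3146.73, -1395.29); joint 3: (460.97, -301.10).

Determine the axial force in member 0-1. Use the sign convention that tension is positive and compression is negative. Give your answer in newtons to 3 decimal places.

N=4 nodes, M=5 members, R=3 reactions → 2N=8, M+R=8
member 0 (0-1): L=5.1433, (cx,cy)=(0.4629,0.8864)
member 1 (0-2): L=4.0320, (cx,cy)=(1.0000,0.0000)
member 2 (1-2): L=4.8487, (cx,cy)=(0.3405,-0.9402)
member 3 (1-3): L=3.9293, (cx,cy)=(0.9974,-0.0723)
member 4 (2-3): L=4.8394, (cx,cy)=(0.4687,0.8834)
solve A·x = −loads:
  F[0-1] = +4111.9481 N (tension)
  F[0-2] = +1704.1500 N (tension)
  F[1-2] = -5406.4811 N (compression)
  F[1-3] = +599.2986 N (tension)
  F[2-3] = -291.8153 N (compression)
  Rx@0 = -3607.7000 N
  Ry@0 = -3644.8065 N
  Ry@2 = +5341.1965 N

4111.948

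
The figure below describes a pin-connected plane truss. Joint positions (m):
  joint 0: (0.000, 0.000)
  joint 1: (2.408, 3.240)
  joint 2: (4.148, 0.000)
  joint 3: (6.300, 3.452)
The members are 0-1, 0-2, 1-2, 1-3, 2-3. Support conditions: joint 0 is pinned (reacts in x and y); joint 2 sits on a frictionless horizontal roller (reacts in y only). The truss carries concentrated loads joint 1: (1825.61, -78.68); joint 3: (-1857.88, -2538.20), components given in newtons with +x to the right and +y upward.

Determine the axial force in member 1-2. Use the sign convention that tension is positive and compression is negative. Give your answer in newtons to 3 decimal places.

N=4 nodes, M=5 members, R=3 reactions → 2N=8, M+R=8
member 0 (0-1): L=4.0368, (cx,cy)=(0.5965,0.8026)
member 1 (0-2): L=4.1480, (cx,cy)=(1.0000,0.0000)
member 2 (1-2): L=3.6777, (cx,cy)=(0.4731,-0.8810)
member 3 (1-3): L=3.8978, (cx,cy)=(0.9985,0.0544)
member 4 (2-3): L=4.0679, (cx,cy)=(0.5290,0.8486)
solve A·x = −loads:
  F[0-1] = +1449.8528 N (tension)
  F[0-2] = -897.1165 N (compression)
  F[1-2] = -1427.7966 N (compression)
  F[1-3] = -285.6577 N (compression)
  F[2-3] = -2972.7162 N (compression)
  Rx@0 = +32.2700 N
  Ry@0 = -1163.6639 N
  Ry@2 = +3780.5439 N

-1427.797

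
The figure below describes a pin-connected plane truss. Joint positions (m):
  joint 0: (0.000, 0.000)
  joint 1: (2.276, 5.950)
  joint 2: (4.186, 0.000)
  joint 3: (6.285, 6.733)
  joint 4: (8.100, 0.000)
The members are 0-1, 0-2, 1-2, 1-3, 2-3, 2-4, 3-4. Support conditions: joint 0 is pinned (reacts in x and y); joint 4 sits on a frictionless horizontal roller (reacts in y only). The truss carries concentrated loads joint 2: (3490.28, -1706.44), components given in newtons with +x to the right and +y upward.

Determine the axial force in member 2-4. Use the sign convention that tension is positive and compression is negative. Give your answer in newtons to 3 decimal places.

237.724

N=5 nodes, M=7 members, R=3 reactions → 2N=10, M+R=10
member 0 (0-1): L=6.3705, (cx,cy)=(0.3573,0.9340)
member 1 (0-2): L=4.1860, (cx,cy)=(1.0000,0.0000)
member 2 (1-2): L=6.2490, (cx,cy)=(0.3056,-0.9521)
member 3 (1-3): L=4.0847, (cx,cy)=(0.9815,0.1917)
member 4 (2-3): L=7.0526, (cx,cy)=(0.2976,0.9547)
member 5 (2-4): L=3.9140, (cx,cy)=(1.0000,0.0000)
member 6 (3-4): L=6.9733, (cx,cy)=(0.2603,-0.9655)
solve A·x = −loads:
  F[0-1] = -882.8363 N (compression)
  F[0-2] = +3805.6948 N (tension)
  F[1-2] = +754.0362 N (tension)
  F[1-3] = -556.1977 N (compression)
  F[2-3] = +1035.4086 N (tension)
  F[2-4] = +237.7241 N (tension)
  F[3-4] = -913.3509 N (compression)
  Rx@0 = -3490.2800 N
  Ry@0 = +824.5687 N
  Ry@4 = +881.8713 N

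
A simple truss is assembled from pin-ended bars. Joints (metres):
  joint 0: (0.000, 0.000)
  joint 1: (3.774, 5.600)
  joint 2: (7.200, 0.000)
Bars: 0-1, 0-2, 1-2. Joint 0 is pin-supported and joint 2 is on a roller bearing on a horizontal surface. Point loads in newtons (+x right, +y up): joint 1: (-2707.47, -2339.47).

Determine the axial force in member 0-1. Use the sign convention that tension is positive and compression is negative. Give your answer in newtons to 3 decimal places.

-3881.781

N=3 nodes, M=3 members, R=3 reactions → 2N=6, M+R=6
member 0 (0-1): L=6.7530, (cx,cy)=(0.5589,0.8293)
member 1 (0-2): L=7.2000, (cx,cy)=(1.0000,0.0000)
member 2 (1-2): L=6.5649, (cx,cy)=(0.5219,-0.8530)
solve A·x = −loads:
  F[0-1] = -3881.7814 N (compression)
  F[0-2] = -538.0887 N (compression)
  F[1-2] = +1031.0801 N (tension)
  Rx@0 = +2707.4700 N
  Ry@0 = +3219.0078 N
  Ry@2 = -879.5378 N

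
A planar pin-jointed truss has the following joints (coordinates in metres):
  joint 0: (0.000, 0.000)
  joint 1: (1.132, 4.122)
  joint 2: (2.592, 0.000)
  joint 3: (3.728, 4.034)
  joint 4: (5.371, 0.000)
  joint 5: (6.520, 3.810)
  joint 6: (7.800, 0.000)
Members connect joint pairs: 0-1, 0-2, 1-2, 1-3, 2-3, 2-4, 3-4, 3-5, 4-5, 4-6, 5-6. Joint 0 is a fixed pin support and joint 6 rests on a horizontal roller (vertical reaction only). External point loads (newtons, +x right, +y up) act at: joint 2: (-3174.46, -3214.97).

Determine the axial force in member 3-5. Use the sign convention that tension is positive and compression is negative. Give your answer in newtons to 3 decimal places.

N=7 nodes, M=11 members, R=3 reactions → 2N=14, M+R=14
member 0 (0-1): L=4.2746, (cx,cy)=(0.2648,0.9643)
member 1 (0-2): L=2.5920, (cx,cy)=(1.0000,0.0000)
member 2 (1-2): L=4.3729, (cx,cy)=(0.3339,-0.9426)
member 3 (1-3): L=2.5975, (cx,cy)=(0.9994,-0.0339)
member 4 (2-3): L=4.1909, (cx,cy)=(0.2711,0.9626)
member 5 (2-4): L=2.7790, (cx,cy)=(1.0000,0.0000)
member 6 (3-4): L=4.3558, (cx,cy)=(0.3772,-0.9261)
member 7 (3-5): L=2.8010, (cx,cy)=(0.9968,-0.0800)
member 8 (4-5): L=3.9795, (cx,cy)=(0.2887,0.9574)
member 9 (4-6): L=2.4290, (cx,cy)=(1.0000,0.0000)
member 10 (5-6): L=4.0193, (cx,cy)=(0.3185,-0.9479)
solve A·x = −loads:
  F[0-1] = -2226.0864 N (compression)
  F[0-2] = -2584.9492 N (compression)
  F[1-2] = +2326.4179 N (tension)
  F[1-3] = -1367.0225 N (compression)
  F[2-3] = +1061.7983 N (tension)
  F[2-4] = +1078.4231 N (tension)
  F[3-4] = -1095.9626 N (compression)
  F[3-5] = -667.1606 N (compression)
  F[4-5] = +1060.1567 N (tension)
  F[4-6] = +358.9238 N (tension)
  F[5-6] = -1127.0394 N (compression)
  Rx@0 = +3174.4600 N
  Ry@0 = +2146.6107 N
  Ry@6 = +1068.3593 N

-667.161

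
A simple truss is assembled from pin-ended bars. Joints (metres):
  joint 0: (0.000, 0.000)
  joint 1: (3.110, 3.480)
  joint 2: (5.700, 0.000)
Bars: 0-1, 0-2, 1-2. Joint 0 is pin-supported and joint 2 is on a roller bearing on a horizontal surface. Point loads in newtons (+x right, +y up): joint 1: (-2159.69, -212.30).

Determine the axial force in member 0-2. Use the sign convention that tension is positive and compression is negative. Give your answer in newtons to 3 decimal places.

-895.123

N=3 nodes, M=3 members, R=3 reactions → 2N=6, M+R=6
member 0 (0-1): L=4.6672, (cx,cy)=(0.6664,0.7456)
member 1 (0-2): L=5.7000, (cx,cy)=(1.0000,0.0000)
member 2 (1-2): L=4.3380, (cx,cy)=(0.5970,-0.8022)
solve A·x = −loads:
  F[0-1] = -1897.7337 N (compression)
  F[0-2] = -895.1231 N (compression)
  F[1-2] = +1499.2551 N (tension)
  Rx@0 = +2159.6900 N
  Ry@0 = +1415.0137 N
  Ry@2 = -1202.7137 N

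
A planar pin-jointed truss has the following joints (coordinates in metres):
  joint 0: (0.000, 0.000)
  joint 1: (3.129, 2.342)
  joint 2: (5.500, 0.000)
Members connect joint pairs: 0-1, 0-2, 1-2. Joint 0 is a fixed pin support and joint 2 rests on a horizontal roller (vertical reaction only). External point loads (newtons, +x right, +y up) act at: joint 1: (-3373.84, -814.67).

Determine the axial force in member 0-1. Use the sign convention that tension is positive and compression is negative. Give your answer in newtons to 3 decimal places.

N=3 nodes, M=3 members, R=3 reactions → 2N=6, M+R=6
member 0 (0-1): L=3.9084, (cx,cy)=(0.8006,0.5992)
member 1 (0-2): L=5.5000, (cx,cy)=(1.0000,0.0000)
member 2 (1-2): L=3.3327, (cx,cy)=(0.7114,-0.7027)
solve A·x = −loads:
  F[0-1] = -2983.6013 N (compression)
  F[0-2] = -985.2196 N (compression)
  F[1-2] = +1384.8162 N (tension)
  Rx@0 = +3373.8400 N
  Ry@0 = +1787.8392 N
  Ry@2 = -973.1692 N

-2983.601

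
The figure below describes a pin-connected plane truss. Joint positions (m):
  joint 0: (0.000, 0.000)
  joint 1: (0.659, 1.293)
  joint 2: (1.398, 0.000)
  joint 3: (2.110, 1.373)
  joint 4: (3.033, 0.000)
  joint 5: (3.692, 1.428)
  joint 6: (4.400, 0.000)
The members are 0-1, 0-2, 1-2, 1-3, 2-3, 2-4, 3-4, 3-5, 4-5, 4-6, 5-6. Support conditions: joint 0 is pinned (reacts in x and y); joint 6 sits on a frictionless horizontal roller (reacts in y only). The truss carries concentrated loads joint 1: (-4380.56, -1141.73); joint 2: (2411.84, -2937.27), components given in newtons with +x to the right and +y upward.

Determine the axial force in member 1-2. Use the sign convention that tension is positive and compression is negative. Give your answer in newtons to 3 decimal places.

N=7 nodes, M=11 members, R=3 reactions → 2N=14, M+R=14
member 0 (0-1): L=1.4513, (cx,cy)=(0.4541,0.8910)
member 1 (0-2): L=1.3980, (cx,cy)=(1.0000,0.0000)
member 2 (1-2): L=1.4893, (cx,cy)=(0.4962,-0.8682)
member 3 (1-3): L=1.4532, (cx,cy)=(0.9985,0.0551)
member 4 (2-3): L=1.5466, (cx,cy)=(0.4604,0.8877)
member 5 (2-4): L=1.6350, (cx,cy)=(1.0000,0.0000)
member 6 (3-4): L=1.6544, (cx,cy)=(0.5579,-0.8299)
member 7 (3-5): L=1.5830, (cx,cy)=(0.9994,0.0347)
member 8 (4-5): L=1.5727, (cx,cy)=(0.4190,0.9080)
member 9 (4-6): L=1.3670, (cx,cy)=(1.0000,0.0000)
member 10 (5-6): L=1.5939, (cx,cy)=(0.4442,-0.8959)
solve A·x = −loads:
  F[0-1] = -4783.6701 N (compression)
  F[0-2] = +203.5012 N (tension)
  F[1-2] = +3620.1499 N (tension)
  F[1-3] = +412.6054 N (tension)
  F[2-3] = -231.7705 N (compression)
  F[2-4] = -305.2830 N (compression)
  F[3-4] = +228.0109 N (tension)
  F[3-5] = +178.1823 N (tension)
  F[4-5] = -208.4053 N (compression)
  F[4-6] = -90.7492 N (compression)
  F[5-6] = +204.2982 N (tension)
  Rx@0 = +1968.7200 N
  Ry@0 = +4262.0365 N
  Ry@6 = -183.0365 N

3620.150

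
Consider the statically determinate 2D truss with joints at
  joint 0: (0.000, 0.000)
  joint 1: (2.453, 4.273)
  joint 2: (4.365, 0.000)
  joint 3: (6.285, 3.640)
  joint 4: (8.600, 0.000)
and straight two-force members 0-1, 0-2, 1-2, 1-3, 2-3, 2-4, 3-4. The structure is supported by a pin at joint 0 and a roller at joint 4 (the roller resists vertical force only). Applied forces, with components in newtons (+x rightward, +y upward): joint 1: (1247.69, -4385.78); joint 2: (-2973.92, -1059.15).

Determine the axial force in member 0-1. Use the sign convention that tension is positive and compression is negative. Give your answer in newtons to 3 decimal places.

N=5 nodes, M=7 members, R=3 reactions → 2N=10, M+R=10
member 0 (0-1): L=4.9270, (cx,cy)=(0.4979,0.8673)
member 1 (0-2): L=4.3650, (cx,cy)=(1.0000,0.0000)
member 2 (1-2): L=4.6813, (cx,cy)=(0.4084,-0.9128)
member 3 (1-3): L=3.8839, (cx,cy)=(0.9866,-0.1630)
member 4 (2-3): L=4.1153, (cx,cy)=(0.4665,0.8845)
member 5 (2-4): L=4.2350, (cx,cy)=(1.0000,0.0000)
member 6 (3-4): L=4.3138, (cx,cy)=(0.5367,-0.8438)
solve A·x = −loads:
  F[0-1] = -3501.2259 N (compression)
  F[0-2] = +16.9068 N (tension)
  F[1-2] = -1011.7812 N (compression)
  F[1-3] = -2612.5092 N (compression)
  F[2-3] = +2241.6044 N (tension)
  F[2-4] = +1531.7638 N (tension)
  F[3-4] = -2854.3044 N (compression)
  Rx@0 = +1726.2300 N
  Ry@0 = +3036.4547 N
  Ry@4 = +2408.4753 N

-3501.226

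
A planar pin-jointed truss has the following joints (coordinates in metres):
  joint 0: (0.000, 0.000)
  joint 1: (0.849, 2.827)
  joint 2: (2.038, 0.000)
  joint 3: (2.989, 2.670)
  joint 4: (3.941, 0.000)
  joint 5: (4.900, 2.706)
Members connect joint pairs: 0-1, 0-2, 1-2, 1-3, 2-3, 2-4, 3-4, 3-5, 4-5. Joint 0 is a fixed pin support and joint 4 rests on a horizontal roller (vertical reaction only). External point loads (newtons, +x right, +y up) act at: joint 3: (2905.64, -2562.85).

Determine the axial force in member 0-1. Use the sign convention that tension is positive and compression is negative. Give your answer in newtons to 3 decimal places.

1409.002

N=6 nodes, M=9 members, R=3 reactions → 2N=12, M+R=12
member 0 (0-1): L=2.9517, (cx,cy)=(0.2876,0.9577)
member 1 (0-2): L=2.0380, (cx,cy)=(1.0000,0.0000)
member 2 (1-2): L=3.0669, (cx,cy)=(0.3877,-0.9218)
member 3 (1-3): L=2.1458, (cx,cy)=(0.9973,-0.0732)
member 4 (2-3): L=2.8343, (cx,cy)=(0.3355,0.9420)
member 5 (2-4): L=1.9030, (cx,cy)=(1.0000,0.0000)
member 6 (3-4): L=2.8346, (cx,cy)=(0.3358,-0.9419)
member 7 (3-5): L=1.9113, (cx,cy)=(0.9998,0.0188)
member 8 (4-5): L=2.8709, (cx,cy)=(0.3340,0.9426)
solve A·x = −loads:
  F[0-1] = +1409.0021 N (tension)
  F[0-2] = +2500.3721 N (tension)
  F[1-2] = -1543.8513 N (compression)
  F[1-3] = +1006.5053 N (tension)
  F[2-3] = +1510.6805 N (tension)
  F[2-4] = +1394.9513 N (tension)
  F[3-4] = -4153.5607 N (compression)
  F[3-5] = -0.0000 N (tension)
  F[4-5] = +0.0000 N (tension)
  Rx@0 = -2905.6400 N
  Ry@0 = -1349.4609 N
  Ry@4 = +3912.3109 N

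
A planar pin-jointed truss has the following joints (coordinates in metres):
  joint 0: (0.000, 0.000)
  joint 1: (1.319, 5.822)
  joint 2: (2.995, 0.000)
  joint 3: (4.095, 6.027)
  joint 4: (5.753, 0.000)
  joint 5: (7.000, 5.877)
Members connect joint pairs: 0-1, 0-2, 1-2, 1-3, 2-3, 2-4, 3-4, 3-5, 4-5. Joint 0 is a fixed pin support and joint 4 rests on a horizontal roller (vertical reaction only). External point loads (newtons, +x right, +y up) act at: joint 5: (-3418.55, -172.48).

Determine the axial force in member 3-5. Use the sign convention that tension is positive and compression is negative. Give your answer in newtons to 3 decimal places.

-3349.758

N=6 nodes, M=9 members, R=3 reactions → 2N=12, M+R=12
member 0 (0-1): L=5.9695, (cx,cy)=(0.2210,0.9753)
member 1 (0-2): L=2.9950, (cx,cy)=(1.0000,0.0000)
member 2 (1-2): L=6.0584, (cx,cy)=(0.2766,-0.9610)
member 3 (1-3): L=2.7836, (cx,cy)=(0.9973,0.0736)
member 4 (2-3): L=6.1266, (cx,cy)=(0.1795,0.9837)
member 5 (2-4): L=2.7580, (cx,cy)=(1.0000,0.0000)
member 6 (3-4): L=6.2509, (cx,cy)=(0.2652,-0.9642)
member 7 (3-5): L=2.9089, (cx,cy)=(0.9987,-0.0516)
member 8 (4-5): L=6.0078, (cx,cy)=(0.2076,0.9782)
solve A·x = −loads:
  F[0-1] = -3542.4011 N (compression)
  F[0-2] = -2635.8390 N (compression)
  F[1-2] = +3461.4183 N (tension)
  F[1-3] = -1745.0131 N (compression)
  F[2-3] = -3381.2800 N (compression)
  F[2-4] = -1071.1800 N (compression)
  F[3-4] = +3762.3422 N (tension)
  F[3-5] = -3349.7578 N (compression)
  F[4-5] = -352.9005 N (compression)
  Rx@0 = +3418.5500 N
  Ry@0 = +3454.8472 N
  Ry@4 = -3282.3672 N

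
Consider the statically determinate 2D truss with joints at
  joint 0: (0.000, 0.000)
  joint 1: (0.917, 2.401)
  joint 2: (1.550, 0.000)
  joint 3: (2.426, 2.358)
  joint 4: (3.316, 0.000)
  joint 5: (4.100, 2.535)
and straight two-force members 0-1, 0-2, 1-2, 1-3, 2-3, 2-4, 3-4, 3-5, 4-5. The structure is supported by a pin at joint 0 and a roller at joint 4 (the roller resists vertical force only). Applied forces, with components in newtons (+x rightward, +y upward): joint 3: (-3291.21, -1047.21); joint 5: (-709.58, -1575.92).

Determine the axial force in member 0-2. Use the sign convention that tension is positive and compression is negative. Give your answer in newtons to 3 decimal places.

-2934.725

N=6 nodes, M=9 members, R=3 reactions → 2N=12, M+R=12
member 0 (0-1): L=2.5702, (cx,cy)=(0.3568,0.9342)
member 1 (0-2): L=1.5500, (cx,cy)=(1.0000,0.0000)
member 2 (1-2): L=2.4830, (cx,cy)=(0.2549,-0.9670)
member 3 (1-3): L=1.5096, (cx,cy)=(0.9996,-0.0285)
member 4 (2-3): L=2.5155, (cx,cy)=(0.3482,0.9374)
member 5 (2-4): L=1.7660, (cx,cy)=(1.0000,0.0000)
member 6 (3-4): L=2.5204, (cx,cy)=(0.3531,-0.9356)
member 7 (3-5): L=1.6833, (cx,cy)=(0.9945,0.1051)
member 8 (4-5): L=2.6535, (cx,cy)=(0.2955,0.9554)
solve A·x = −loads:
  F[0-1] = -2987.9519 N (compression)
  F[0-2] = -2934.7246 N (compression)
  F[1-2] = +2940.1825 N (tension)
  F[1-3] = -1816.3413 N (compression)
  F[2-3] = -3032.8875 N (compression)
  F[2-4] = -1128.9935 N (compression)
  F[3-4] = +1838.2272 N (tension)
  F[3-5] = -230.9869 N (compression)
  F[4-5] = -1624.1431 N (compression)
  Rx@0 = +4000.7900 N
  Ry@0 = +2791.3010 N
  Ry@4 = -168.1710 N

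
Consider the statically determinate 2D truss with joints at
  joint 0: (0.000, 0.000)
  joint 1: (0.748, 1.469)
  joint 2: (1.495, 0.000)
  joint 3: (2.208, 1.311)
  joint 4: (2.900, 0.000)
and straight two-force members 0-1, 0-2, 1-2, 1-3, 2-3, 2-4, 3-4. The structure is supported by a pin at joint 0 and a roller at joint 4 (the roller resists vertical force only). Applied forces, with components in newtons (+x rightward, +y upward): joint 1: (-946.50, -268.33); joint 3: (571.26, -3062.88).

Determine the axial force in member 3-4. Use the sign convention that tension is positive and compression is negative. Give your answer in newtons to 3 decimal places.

-2465.080

N=5 nodes, M=7 members, R=3 reactions → 2N=10, M+R=10
member 0 (0-1): L=1.6485, (cx,cy)=(0.4538,0.8911)
member 1 (0-2): L=1.4950, (cx,cy)=(1.0000,0.0000)
member 2 (1-2): L=1.6480, (cx,cy)=(0.4533,-0.8914)
member 3 (1-3): L=1.4685, (cx,cy)=(0.9942,-0.1076)
member 4 (2-3): L=1.4923, (cx,cy)=(0.4778,0.8785)
member 5 (2-4): L=1.4050, (cx,cy)=(1.0000,0.0000)
member 6 (3-4): L=1.4824, (cx,cy)=(0.4668,-0.8844)
solve A·x = −loads:
  F[0-1] = -1291.8334 N (compression)
  F[0-2] = +210.9334 N (tension)
  F[1-2] = +1001.8329 N (tension)
  F[1-3] = -94.3230 N (compression)
  F[2-3] = -1016.5314 N (compression)
  F[2-4] = +1150.7056 N (tension)
  F[3-4] = -2465.0798 N (compression)
  Rx@0 = +375.2400 N
  Ry@0 = +1151.1882 N
  Ry@4 = +2180.0218 N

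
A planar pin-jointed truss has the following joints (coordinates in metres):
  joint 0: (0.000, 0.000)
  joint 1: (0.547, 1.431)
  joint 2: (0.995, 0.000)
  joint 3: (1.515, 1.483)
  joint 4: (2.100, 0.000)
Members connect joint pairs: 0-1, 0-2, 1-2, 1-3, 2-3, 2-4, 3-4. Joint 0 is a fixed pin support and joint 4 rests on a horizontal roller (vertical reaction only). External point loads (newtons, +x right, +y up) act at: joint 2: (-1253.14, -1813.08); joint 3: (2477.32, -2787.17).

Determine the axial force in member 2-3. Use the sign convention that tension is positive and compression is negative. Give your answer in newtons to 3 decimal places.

1940.711

N=5 nodes, M=7 members, R=3 reactions → 2N=10, M+R=10
member 0 (0-1): L=1.5320, (cx,cy)=(0.3571,0.9341)
member 1 (0-2): L=0.9950, (cx,cy)=(1.0000,0.0000)
member 2 (1-2): L=1.4995, (cx,cy)=(0.2988,-0.9543)
member 3 (1-3): L=0.9694, (cx,cy)=(0.9986,0.0536)
member 4 (2-3): L=1.5715, (cx,cy)=(0.3309,0.9437)
member 5 (2-4): L=1.1050, (cx,cy)=(1.0000,0.0000)
member 6 (3-4): L=1.5942, (cx,cy)=(0.3670,-0.9302)
solve A·x = −loads:
  F[0-1] = +20.3498 N (tension)
  F[0-2] = +1216.9140 N (tension)
  F[1-2] = -19.1865 N (compression)
  F[1-3] = +13.0170 N (tension)
  F[2-3] = +1940.7110 N (tension)
  F[2-4] = +1822.1620 N (tension)
  F[3-4] = -4965.6644 N (compression)
  Rx@0 = -1224.1800 N
  Ry@0 = -19.0084 N
  Ry@4 = +4619.2584 N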